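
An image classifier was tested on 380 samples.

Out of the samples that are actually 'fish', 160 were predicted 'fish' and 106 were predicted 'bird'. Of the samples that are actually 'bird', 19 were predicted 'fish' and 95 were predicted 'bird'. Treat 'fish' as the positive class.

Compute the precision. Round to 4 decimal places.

Precision = TP/(TP+FP) = 160/(160+19) = 160/179 = 0.8939

0.8939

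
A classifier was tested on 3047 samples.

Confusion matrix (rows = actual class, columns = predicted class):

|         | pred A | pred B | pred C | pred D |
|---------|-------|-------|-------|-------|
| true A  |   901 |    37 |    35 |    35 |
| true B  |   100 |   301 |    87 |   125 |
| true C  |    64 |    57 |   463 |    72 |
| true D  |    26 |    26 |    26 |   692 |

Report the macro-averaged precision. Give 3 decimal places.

Per-class precision (TP/(TP+FP)):
  A: TP=901, FP=100+64+26=190 → 901/1091 = 0.8258
  B: TP=301, FP=37+57+26=120 → 301/421 = 0.7150
  C: TP=463, FP=35+87+26=148 → 463/611 = 0.7578
  D: TP=692, FP=35+125+72=232 → 692/924 = 0.7489
Macro-precision = mean = (0.8258 + 0.7150 + 0.7578 + 0.7489) / 4 = 0.762

0.762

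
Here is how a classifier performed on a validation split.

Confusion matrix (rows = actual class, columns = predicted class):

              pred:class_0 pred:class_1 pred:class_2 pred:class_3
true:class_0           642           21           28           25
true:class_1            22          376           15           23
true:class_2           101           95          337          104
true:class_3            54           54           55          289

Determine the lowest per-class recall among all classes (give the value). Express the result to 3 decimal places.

Per-class recall (TP/(TP+FN)):
  class_0: TP=642, FN=21+28+25=74 → 642/716 = 0.8966
  class_1: TP=376, FN=22+15+23=60 → 376/436 = 0.8624
  class_2: TP=337, FN=101+95+104=300 → 337/637 = 0.5290
  class_3: TP=289, FN=54+54+55=163 → 289/452 = 0.6394
Lowest is class 'class_2' with recall = 0.529.

0.529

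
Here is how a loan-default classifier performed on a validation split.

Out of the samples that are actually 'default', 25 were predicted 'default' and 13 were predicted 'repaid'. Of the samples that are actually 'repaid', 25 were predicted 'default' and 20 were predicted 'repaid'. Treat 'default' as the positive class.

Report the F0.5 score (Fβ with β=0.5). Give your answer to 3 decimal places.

Fβ = (1+β²)·TP / ((1+β²)·TP + β²·FN + FP), with β²=1/4
= 1.25·25 / (1.25·25 + 0.25·13 + 25) = 0.525

0.525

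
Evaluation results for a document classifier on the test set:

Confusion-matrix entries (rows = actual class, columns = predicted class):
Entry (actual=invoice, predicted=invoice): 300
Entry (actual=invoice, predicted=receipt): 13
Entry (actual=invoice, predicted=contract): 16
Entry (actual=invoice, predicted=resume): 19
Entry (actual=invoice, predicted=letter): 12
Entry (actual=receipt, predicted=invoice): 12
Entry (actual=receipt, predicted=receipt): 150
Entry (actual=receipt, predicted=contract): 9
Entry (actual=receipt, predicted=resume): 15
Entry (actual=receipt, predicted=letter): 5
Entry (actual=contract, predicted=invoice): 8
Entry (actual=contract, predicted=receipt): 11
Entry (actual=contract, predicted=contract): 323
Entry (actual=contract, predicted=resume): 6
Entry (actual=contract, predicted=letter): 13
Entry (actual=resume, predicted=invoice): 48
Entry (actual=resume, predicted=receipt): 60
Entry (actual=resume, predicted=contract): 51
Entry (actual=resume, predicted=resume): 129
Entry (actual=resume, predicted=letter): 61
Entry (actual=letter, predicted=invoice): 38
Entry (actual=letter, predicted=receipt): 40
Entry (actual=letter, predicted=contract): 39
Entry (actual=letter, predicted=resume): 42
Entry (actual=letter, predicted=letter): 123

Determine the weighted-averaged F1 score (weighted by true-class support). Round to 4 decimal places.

Per-class F1 score (2·TP/(2·TP+FP+FN)):
  invoice: TP=300, FP=12+8+48+38=106, FN=13+16+19+12=60 → 600/766 = 0.78329
  receipt: TP=150, FP=13+11+60+40=124, FN=12+9+15+5=41 → 300/465 = 0.64516
  contract: TP=323, FP=16+9+51+39=115, FN=8+11+6+13=38 → 646/799 = 0.80851
  resume: TP=129, FP=19+15+6+42=82, FN=48+60+51+61=220 → 258/560 = 0.46071
  letter: TP=123, FP=12+5+13+61=91, FN=38+40+39+42=159 → 246/496 = 0.49597
Weighted-F1 score = Σ (supportᵢ/N)·F1 scoreᵢ with N=1543: (360/1543)·0.78329 + (191/1543)·0.64516 + (361/1543)·0.80851 + (349/1543)·0.46071 + (282/1543)·0.49597 = 0.6466

0.6466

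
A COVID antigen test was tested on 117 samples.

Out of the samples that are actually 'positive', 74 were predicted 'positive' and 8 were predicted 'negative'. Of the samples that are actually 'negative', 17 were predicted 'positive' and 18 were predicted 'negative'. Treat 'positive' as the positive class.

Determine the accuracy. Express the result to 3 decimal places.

0.786

Accuracy = (TP+TN)/N = (74+18)/117 = 0.786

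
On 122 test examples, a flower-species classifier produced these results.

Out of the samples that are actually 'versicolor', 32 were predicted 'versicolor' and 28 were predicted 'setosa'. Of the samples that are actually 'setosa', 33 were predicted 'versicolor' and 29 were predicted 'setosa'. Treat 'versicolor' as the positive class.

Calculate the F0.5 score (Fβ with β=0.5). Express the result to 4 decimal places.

0.5000

Fβ = (1+β²)·TP / ((1+β²)·TP + β²·FN + FP), with β²=1/4
= 1.25·32 / (1.25·32 + 0.25·28 + 33) = 0.5000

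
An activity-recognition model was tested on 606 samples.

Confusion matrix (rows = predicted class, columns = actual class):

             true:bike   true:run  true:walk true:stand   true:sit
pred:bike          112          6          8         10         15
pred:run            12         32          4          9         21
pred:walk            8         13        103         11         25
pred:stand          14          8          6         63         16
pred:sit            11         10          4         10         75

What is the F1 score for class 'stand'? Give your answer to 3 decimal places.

0.600

One-vs-rest for 'stand': TP = diagonal; FP = other classes predicted 'stand'; FN = 'stand' predicted as other.
F1 score = 2·TP/(2·TP+FP+FN).
stand: TP=63, FP=14+8+6+16=44, FN=10+9+11+10=40 → 126/210 = 0.6000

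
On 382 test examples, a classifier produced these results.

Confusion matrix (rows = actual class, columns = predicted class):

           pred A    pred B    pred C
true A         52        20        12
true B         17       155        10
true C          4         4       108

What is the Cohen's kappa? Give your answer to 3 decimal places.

Observed agreement pₒ = trace/N = 315/382 = 0.8246
Expected agreement pₑ = Σ (rowᵢ·colᵢ)/N² = (84·73 + 182·179 + 116·130)/382² = 0.3686
κ = (pₒ − pₑ)/(1 − pₑ) = (0.8246 − 0.3686)/(1 − 0.3686) = 0.722

0.722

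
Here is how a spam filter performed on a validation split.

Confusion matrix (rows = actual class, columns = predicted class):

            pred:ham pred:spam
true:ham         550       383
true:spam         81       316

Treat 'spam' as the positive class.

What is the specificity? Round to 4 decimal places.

0.5895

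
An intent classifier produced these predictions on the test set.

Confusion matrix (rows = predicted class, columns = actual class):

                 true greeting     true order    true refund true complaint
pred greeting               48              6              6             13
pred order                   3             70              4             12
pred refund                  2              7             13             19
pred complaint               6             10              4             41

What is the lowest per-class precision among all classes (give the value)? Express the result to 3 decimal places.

0.317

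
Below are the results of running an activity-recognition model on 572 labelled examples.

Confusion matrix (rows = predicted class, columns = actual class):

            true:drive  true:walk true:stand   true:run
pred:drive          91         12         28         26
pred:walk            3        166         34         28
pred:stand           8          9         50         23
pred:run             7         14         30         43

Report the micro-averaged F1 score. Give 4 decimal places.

Micro-averaging pools counts across classes: ΣTP=350, ΣFP=222, ΣFN=222.
Micro-F1 score = 2·TP/(2·TP+FP+FN) on pooled counts = 0.6119 (equals overall accuracy in single-label multiclass).

0.6119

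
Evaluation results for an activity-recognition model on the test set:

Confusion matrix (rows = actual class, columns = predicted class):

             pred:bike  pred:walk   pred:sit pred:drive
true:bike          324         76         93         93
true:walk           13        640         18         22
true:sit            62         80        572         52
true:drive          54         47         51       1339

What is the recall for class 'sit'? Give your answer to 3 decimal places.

0.747

Take TP from the diagonal, FP from the rest of the 'sit' prediction marginal, FN from the rest of the 'sit' actual marginal.
recall = TP/(TP+FN).
sit: TP=572, FN=62+80+52=194 → 572/766 = 0.7467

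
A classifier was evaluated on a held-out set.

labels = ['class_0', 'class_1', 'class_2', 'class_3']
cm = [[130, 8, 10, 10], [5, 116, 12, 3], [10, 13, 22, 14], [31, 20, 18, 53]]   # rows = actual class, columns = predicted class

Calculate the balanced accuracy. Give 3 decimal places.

0.621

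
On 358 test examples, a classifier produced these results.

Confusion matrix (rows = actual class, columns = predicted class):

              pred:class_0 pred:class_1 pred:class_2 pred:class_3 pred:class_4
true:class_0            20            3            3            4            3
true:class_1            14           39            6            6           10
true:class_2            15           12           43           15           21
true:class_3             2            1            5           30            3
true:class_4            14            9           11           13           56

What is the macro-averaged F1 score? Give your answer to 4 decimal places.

0.5171

Per-class F1 score (2·TP/(2·TP+FP+FN)):
  class_0: TP=20, FP=14+15+2+14=45, FN=3+3+4+3=13 → 40/98 = 0.40816
  class_1: TP=39, FP=3+12+1+9=25, FN=14+6+6+10=36 → 78/139 = 0.56115
  class_2: TP=43, FP=3+6+5+11=25, FN=15+12+15+21=63 → 86/174 = 0.49425
  class_3: TP=30, FP=4+6+15+13=38, FN=2+1+5+3=11 → 60/109 = 0.55046
  class_4: TP=56, FP=3+10+21+3=37, FN=14+9+11+13=47 → 112/196 = 0.57143
Macro-F1 score = mean = (0.40816 + 0.56115 + 0.49425 + 0.55046 + 0.57143) / 5 = 0.5171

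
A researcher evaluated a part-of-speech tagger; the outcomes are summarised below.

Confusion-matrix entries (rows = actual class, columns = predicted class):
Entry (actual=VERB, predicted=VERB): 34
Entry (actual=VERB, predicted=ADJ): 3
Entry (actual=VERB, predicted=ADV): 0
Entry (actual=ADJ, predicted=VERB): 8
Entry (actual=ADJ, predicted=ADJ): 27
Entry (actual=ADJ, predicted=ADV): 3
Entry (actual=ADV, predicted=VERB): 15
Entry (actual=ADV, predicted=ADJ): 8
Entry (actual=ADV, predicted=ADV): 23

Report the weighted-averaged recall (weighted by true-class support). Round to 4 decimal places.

0.6942

Per-class recall (TP/(TP+FN)):
  VERB: TP=34, FN=3+0=3 → 34/37 = 0.91892
  ADJ: TP=27, FN=8+3=11 → 27/38 = 0.71053
  ADV: TP=23, FN=15+8=23 → 23/46 = 0.50000
Weighted-recall = Σ (supportᵢ/N)·recallᵢ with N=121: (37/121)·0.91892 + (38/121)·0.71053 + (46/121)·0.50000 = 0.6942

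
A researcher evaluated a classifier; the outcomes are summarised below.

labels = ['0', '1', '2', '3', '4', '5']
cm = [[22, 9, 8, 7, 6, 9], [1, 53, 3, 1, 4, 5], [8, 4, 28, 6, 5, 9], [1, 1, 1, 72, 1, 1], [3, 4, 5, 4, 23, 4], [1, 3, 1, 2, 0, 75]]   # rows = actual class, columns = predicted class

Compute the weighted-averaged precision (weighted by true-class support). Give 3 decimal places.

0.685

Per-class precision (TP/(TP+FP)):
  0: TP=22, FP=1+8+1+3+1=14 → 22/36 = 0.6111
  1: TP=53, FP=9+4+1+4+3=21 → 53/74 = 0.7162
  2: TP=28, FP=8+3+1+5+1=18 → 28/46 = 0.6087
  3: TP=72, FP=7+1+6+4+2=20 → 72/92 = 0.7826
  4: TP=23, FP=6+4+5+1+0=16 → 23/39 = 0.5897
  5: TP=75, FP=9+5+9+1+4=28 → 75/103 = 0.7282
Weighted-precision = Σ (supportᵢ/N)·precisionᵢ with N=390: (61/390)·0.6111 + (67/390)·0.7162 + (60/390)·0.6087 + (77/390)·0.7826 + (43/390)·0.5897 + (82/390)·0.7282 = 0.685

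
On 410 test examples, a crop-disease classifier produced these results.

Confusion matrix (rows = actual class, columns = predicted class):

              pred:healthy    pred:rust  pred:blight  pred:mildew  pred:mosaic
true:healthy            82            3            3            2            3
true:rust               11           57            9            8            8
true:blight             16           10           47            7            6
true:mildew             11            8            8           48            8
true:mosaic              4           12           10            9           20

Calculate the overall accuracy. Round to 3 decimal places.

Accuracy = trace / total = (82+57+47+48+20=254) / 410 = 254/410 = 0.620

0.620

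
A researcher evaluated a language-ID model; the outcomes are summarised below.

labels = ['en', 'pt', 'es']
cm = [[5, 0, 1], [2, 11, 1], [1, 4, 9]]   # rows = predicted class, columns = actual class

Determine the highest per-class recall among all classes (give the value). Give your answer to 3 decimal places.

0.818

Per-class recall (TP/(TP+FN)):
  en: TP=5, FN=2+1=3 → 5/8 = 0.6250
  pt: TP=11, FN=0+4=4 → 11/15 = 0.7333
  es: TP=9, FN=1+1=2 → 9/11 = 0.8182
Highest is class 'es' with recall = 0.818.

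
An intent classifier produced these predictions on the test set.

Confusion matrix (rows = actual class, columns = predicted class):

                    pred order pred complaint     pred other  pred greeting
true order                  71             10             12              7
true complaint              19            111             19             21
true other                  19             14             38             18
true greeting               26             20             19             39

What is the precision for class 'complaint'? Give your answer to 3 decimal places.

Take TP from the diagonal, FP from the rest of the 'complaint' prediction marginal, FN from the rest of the 'complaint' actual marginal.
precision = TP/(TP+FP).
complaint: TP=111, FP=10+14+20=44 → 111/155 = 0.7161

0.716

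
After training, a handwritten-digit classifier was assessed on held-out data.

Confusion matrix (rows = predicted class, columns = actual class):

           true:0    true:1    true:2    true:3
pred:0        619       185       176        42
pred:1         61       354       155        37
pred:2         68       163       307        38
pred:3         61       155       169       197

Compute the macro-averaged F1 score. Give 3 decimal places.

0.511

Per-class F1 score (2·TP/(2·TP+FP+FN)):
  0: TP=619, FP=185+176+42=403, FN=61+68+61=190 → 1238/1831 = 0.6761
  1: TP=354, FP=61+155+37=253, FN=185+163+155=503 → 708/1464 = 0.4836
  2: TP=307, FP=68+163+38=269, FN=176+155+169=500 → 614/1383 = 0.4440
  3: TP=197, FP=61+155+169=385, FN=42+37+38=117 → 394/896 = 0.4397
Macro-F1 score = mean = (0.6761 + 0.4836 + 0.4440 + 0.4397) / 4 = 0.511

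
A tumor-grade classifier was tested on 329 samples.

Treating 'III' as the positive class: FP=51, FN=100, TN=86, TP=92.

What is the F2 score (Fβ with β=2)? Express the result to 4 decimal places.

0.5049

Fβ = (1+β²)·TP / ((1+β²)·TP + β²·FN + FP), with β²=4
= 5·92 / (5·92 + 4·100 + 51) = 0.5049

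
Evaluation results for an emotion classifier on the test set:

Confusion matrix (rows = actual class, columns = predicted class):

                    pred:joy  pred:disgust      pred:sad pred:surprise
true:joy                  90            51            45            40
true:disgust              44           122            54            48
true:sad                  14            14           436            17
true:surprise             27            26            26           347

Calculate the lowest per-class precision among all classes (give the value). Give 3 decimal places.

Per-class precision (TP/(TP+FP)):
  joy: TP=90, FP=44+14+27=85 → 90/175 = 0.5143
  disgust: TP=122, FP=51+14+26=91 → 122/213 = 0.5728
  sad: TP=436, FP=45+54+26=125 → 436/561 = 0.7772
  surprise: TP=347, FP=40+48+17=105 → 347/452 = 0.7677
Lowest is class 'joy' with precision = 0.514.

0.514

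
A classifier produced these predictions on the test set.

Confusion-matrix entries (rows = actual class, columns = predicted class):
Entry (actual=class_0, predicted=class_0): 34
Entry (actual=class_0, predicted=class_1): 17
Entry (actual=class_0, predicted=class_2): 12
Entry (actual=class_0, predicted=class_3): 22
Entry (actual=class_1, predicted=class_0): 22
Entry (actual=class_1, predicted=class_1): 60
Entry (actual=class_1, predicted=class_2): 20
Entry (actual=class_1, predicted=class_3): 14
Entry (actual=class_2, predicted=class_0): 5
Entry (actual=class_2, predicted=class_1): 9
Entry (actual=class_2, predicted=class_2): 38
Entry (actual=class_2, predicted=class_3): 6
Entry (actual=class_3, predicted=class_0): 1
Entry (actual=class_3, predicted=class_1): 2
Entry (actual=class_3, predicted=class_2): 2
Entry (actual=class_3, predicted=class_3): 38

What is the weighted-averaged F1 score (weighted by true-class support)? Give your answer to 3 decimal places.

0.556

Per-class F1 score (2·TP/(2·TP+FP+FN)):
  class_0: TP=34, FP=22+5+1=28, FN=17+12+22=51 → 68/147 = 0.4626
  class_1: TP=60, FP=17+9+2=28, FN=22+20+14=56 → 120/204 = 0.5882
  class_2: TP=38, FP=12+20+2=34, FN=5+9+6=20 → 76/130 = 0.5846
  class_3: TP=38, FP=22+14+6=42, FN=1+2+2=5 → 76/123 = 0.6179
Weighted-F1 score = Σ (supportᵢ/N)·F1 scoreᵢ with N=302: (85/302)·0.4626 + (116/302)·0.5882 + (58/302)·0.5846 + (43/302)·0.6179 = 0.556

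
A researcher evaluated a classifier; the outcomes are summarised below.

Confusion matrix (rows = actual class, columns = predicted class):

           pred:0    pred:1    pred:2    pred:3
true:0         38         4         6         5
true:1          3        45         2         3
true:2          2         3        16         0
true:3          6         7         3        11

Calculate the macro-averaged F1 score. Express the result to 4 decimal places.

0.6734

Per-class F1 score (2·TP/(2·TP+FP+FN)):
  0: TP=38, FP=3+2+6=11, FN=4+6+5=15 → 76/102 = 0.74510
  1: TP=45, FP=4+3+7=14, FN=3+2+3=8 → 90/112 = 0.80357
  2: TP=16, FP=6+2+3=11, FN=2+3+0=5 → 32/48 = 0.66667
  3: TP=11, FP=5+3+0=8, FN=6+7+3=16 → 22/46 = 0.47826
Macro-F1 score = mean = (0.74510 + 0.80357 + 0.66667 + 0.47826) / 4 = 0.6734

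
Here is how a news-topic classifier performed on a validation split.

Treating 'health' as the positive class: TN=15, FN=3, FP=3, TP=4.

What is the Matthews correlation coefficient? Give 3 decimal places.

0.405

MCC = (TP·TN − FP·FN) / √((TP+FP)(TP+FN)(TN+FP)(TN+FN))
Numerator = 4·15 − 3·3 = 51
Denominator = √(7·7·18·18) = √15876 = 126.0000
MCC = 51 / 126.0000 = 0.405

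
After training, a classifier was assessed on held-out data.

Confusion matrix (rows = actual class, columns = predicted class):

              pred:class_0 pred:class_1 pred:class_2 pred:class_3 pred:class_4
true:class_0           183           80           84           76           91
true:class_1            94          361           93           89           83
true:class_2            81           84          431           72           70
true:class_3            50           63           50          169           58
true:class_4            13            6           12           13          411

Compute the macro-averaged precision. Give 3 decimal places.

0.533

Per-class precision (TP/(TP+FP)):
  class_0: TP=183, FP=94+81+50+13=238 → 183/421 = 0.4347
  class_1: TP=361, FP=80+84+63+6=233 → 361/594 = 0.6077
  class_2: TP=431, FP=84+93+50+12=239 → 431/670 = 0.6433
  class_3: TP=169, FP=76+89+72+13=250 → 169/419 = 0.4033
  class_4: TP=411, FP=91+83+70+58=302 → 411/713 = 0.5764
Macro-precision = mean = (0.4347 + 0.6077 + 0.6433 + 0.4033 + 0.5764) / 5 = 0.533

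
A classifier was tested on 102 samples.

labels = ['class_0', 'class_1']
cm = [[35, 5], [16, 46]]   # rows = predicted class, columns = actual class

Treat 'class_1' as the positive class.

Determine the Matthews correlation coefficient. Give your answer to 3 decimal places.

0.602

MCC = (TP·TN − FP·FN) / √((TP+FP)(TP+FN)(TN+FP)(TN+FN))
Numerator = 46·35 − 16·5 = 1530
Denominator = √(62·51·51·40) = √6450480 = 2539.7795
MCC = 1530 / 2539.7795 = 0.602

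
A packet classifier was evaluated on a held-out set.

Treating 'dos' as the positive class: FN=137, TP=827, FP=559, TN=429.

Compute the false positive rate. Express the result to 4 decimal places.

0.5658

FPR = FP/(FP+TN) = 559/(559+429) = 0.5658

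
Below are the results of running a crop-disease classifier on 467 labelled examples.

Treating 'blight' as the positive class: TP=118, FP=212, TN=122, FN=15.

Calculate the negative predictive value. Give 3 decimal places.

0.891

NPV = TN/(TN+FN) = 122/(122+15) = 0.891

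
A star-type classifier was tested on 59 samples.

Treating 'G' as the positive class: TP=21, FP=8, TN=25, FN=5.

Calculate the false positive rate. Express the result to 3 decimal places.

FPR = FP/(FP+TN) = 8/(8+25) = 0.242

0.242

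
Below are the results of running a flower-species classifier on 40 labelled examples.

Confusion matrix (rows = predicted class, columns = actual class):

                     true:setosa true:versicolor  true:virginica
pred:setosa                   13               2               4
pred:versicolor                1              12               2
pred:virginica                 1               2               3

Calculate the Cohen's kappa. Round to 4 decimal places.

Observed agreement pₒ = trace/N = 28/40 = 0.70000
Expected agreement pₑ = Σ (rowᵢ·colᵢ)/N² = (15·19 + 16·15 + 9·6)/40² = 0.36188
κ = (pₒ − pₑ)/(1 − pₑ) = (0.70000 − 0.36188)/(1 − 0.36188) = 0.5299

0.5299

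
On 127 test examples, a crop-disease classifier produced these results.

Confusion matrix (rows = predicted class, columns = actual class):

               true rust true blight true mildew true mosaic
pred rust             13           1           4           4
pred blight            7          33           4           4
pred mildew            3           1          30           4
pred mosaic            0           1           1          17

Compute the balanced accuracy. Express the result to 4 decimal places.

Balanced accuracy = mean of per-class recall.
  rust: recall = 13/23 = 0.56522
  blight: recall = 33/36 = 0.91667
  mildew: recall = 30/39 = 0.76923
  mosaic: recall = 17/29 = 0.58621
Mean = (0.56522 + 0.91667 + 0.76923 + 0.58621) / 4 = 0.7093

0.7093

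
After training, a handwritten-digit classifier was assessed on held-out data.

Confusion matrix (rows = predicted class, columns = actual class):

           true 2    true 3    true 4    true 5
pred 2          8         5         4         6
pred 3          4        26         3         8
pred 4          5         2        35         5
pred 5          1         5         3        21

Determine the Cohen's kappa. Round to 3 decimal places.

Observed agreement pₒ = trace/N = 90/141 = 0.6383
Expected agreement pₑ = Σ (rowᵢ·colᵢ)/N² = (18·23 + 38·41 + 45·47 + 40·30)/141² = 0.2659
κ = (pₒ − pₑ)/(1 − pₑ) = (0.6383 − 0.2659)/(1 − 0.2659) = 0.507

0.507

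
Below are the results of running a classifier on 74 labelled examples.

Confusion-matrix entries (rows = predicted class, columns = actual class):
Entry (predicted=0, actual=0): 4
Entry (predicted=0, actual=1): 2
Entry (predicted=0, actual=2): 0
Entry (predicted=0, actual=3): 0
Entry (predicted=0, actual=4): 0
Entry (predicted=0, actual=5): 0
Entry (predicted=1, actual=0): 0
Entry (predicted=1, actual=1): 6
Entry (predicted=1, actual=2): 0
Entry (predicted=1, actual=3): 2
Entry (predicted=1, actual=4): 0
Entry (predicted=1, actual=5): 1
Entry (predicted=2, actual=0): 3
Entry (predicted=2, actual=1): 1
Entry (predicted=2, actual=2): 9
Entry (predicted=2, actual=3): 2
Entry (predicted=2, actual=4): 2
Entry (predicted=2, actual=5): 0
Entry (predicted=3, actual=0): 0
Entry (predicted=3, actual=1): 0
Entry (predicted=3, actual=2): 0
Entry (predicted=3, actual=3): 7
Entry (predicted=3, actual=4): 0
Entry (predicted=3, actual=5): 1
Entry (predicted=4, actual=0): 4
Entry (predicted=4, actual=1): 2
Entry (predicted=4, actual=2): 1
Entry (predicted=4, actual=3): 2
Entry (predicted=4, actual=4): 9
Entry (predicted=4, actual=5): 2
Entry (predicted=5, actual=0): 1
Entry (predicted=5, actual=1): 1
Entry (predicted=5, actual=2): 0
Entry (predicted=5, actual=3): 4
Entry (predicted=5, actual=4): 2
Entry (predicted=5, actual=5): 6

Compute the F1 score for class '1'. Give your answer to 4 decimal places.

F1 score = 2·TP/(2·TP+FP+FN).
1: TP=6, FP=0+0+2+0+1=3, FN=2+1+0+2+1=6 → 12/21 = 0.57143

0.5714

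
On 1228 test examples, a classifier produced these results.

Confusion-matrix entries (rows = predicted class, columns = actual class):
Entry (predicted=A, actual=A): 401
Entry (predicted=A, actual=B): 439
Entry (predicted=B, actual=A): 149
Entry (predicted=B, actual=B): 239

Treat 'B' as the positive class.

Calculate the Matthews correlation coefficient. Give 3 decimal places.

MCC = (TP·TN − FP·FN) / √((TP+FP)(TP+FN)(TN+FP)(TN+FN))
Numerator = 239·401 − 149·439 = 30428
Denominator = √(388·678·550·840) = √121535568000 = 348619.5175
MCC = 30428 / 348619.5175 = 0.087

0.087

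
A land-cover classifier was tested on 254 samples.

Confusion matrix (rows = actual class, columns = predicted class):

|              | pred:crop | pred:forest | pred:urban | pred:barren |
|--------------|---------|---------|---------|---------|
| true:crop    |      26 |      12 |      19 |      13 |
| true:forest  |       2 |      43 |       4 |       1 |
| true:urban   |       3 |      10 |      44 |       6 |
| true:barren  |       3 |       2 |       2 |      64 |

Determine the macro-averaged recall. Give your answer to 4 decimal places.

0.7078

Per-class recall (TP/(TP+FN)):
  crop: TP=26, FN=12+19+13=44 → 26/70 = 0.37143
  forest: TP=43, FN=2+4+1=7 → 43/50 = 0.86000
  urban: TP=44, FN=3+10+6=19 → 44/63 = 0.69841
  barren: TP=64, FN=3+2+2=7 → 64/71 = 0.90141
Macro-recall = mean = (0.37143 + 0.86000 + 0.69841 + 0.90141) / 4 = 0.7078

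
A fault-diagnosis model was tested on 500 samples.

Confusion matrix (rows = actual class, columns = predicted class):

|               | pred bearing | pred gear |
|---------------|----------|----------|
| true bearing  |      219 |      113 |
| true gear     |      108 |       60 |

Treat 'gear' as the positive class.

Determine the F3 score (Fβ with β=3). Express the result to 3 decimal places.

Fβ = (1+β²)·TP / ((1+β²)·TP + β²·FN + FP), with β²=9
= 10·60 / (10·60 + 9·108 + 113) = 0.356

0.356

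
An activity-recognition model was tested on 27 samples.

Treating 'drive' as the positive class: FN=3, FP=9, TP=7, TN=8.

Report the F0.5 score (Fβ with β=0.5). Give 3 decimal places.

Fβ = (1+β²)·TP / ((1+β²)·TP + β²·FN + FP), with β²=1/4
= 1.25·7 / (1.25·7 + 0.25·3 + 9) = 0.473

0.473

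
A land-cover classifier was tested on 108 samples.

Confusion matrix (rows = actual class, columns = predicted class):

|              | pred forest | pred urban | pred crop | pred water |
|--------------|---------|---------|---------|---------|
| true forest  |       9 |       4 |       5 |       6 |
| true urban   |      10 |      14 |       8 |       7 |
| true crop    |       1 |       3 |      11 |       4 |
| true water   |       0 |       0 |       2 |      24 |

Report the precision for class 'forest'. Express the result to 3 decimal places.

One-vs-rest for 'forest': TP = diagonal; FP = other classes predicted 'forest'; FN = 'forest' predicted as other.
precision = TP/(TP+FP).
forest: TP=9, FP=10+1+0=11 → 9/20 = 0.4500

0.450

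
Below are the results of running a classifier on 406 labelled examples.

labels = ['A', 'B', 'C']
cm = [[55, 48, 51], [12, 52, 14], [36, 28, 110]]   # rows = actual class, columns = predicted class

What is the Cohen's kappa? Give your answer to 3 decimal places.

0.293

Observed agreement pₒ = trace/N = 217/406 = 0.5345
Expected agreement pₑ = Σ (rowᵢ·colᵢ)/N² = (154·103 + 78·128 + 174·175)/406² = 0.3415
κ = (pₒ − pₑ)/(1 − pₑ) = (0.5345 − 0.3415)/(1 − 0.3415) = 0.293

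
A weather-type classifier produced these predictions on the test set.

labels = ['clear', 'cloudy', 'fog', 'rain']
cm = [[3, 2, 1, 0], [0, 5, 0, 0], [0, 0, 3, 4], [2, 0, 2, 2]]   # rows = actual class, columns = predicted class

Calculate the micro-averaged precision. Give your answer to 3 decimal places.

Micro-averaging pools counts across classes: ΣTP=13, ΣFP=11, ΣFN=11.
Micro-precision = TP/(TP+FP) on pooled counts = 0.542 (equals overall accuracy in single-label multiclass).

0.542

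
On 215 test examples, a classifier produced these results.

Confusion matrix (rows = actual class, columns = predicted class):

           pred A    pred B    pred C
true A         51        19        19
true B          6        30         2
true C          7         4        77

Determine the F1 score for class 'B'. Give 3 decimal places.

F1 score = 2·TP/(2·TP+FP+FN).
B: TP=30, FP=19+4=23, FN=6+2=8 → 60/91 = 0.6593

0.659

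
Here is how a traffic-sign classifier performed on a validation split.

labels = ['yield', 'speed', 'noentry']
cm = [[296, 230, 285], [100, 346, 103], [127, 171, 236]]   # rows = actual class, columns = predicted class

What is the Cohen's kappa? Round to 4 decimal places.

0.2048

Observed agreement pₒ = trace/N = 878/1894 = 0.46357
Expected agreement pₑ = Σ (rowᵢ·colᵢ)/N² = (811·523 + 549·747 + 534·624)/1894² = 0.32545
κ = (pₒ − pₑ)/(1 − pₑ) = (0.46357 − 0.32545)/(1 − 0.32545) = 0.2048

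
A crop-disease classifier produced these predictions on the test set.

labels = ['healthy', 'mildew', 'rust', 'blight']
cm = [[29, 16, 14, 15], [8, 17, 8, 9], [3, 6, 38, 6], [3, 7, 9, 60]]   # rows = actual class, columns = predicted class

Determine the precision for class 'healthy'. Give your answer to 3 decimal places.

Take TP from the diagonal, FP from the rest of the 'healthy' prediction marginal, FN from the rest of the 'healthy' actual marginal.
precision = TP/(TP+FP).
healthy: TP=29, FP=8+3+3=14 → 29/43 = 0.6744

0.674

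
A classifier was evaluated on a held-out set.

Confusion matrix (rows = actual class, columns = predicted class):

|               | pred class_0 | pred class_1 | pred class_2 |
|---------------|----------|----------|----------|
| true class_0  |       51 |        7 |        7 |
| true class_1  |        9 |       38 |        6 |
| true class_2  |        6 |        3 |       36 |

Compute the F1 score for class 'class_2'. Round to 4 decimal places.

0.7660

Take TP from the diagonal, FP from the rest of the 'class_2' prediction marginal, FN from the rest of the 'class_2' actual marginal.
F1 score = 2·TP/(2·TP+FP+FN).
class_2: TP=36, FP=7+6=13, FN=6+3=9 → 72/94 = 0.76596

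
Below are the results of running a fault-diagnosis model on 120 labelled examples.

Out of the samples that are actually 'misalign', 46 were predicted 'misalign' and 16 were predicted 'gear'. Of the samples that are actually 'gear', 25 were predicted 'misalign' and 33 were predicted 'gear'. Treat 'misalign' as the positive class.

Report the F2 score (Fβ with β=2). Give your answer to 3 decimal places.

Fβ = (1+β²)·TP / ((1+β²)·TP + β²·FN + FP), with β²=4
= 5·46 / (5·46 + 4·16 + 25) = 0.721

0.721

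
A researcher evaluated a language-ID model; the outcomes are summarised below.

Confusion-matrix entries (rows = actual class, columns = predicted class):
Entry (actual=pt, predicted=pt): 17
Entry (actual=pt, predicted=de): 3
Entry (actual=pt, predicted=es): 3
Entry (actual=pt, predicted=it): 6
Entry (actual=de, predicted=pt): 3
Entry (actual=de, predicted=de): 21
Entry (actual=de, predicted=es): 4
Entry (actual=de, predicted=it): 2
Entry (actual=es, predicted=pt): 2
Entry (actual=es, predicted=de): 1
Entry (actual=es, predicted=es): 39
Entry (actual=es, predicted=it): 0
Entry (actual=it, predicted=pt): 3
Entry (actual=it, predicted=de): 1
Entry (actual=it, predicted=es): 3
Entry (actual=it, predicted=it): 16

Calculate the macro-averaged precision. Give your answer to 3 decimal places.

0.738

Per-class precision (TP/(TP+FP)):
  pt: TP=17, FP=3+2+3=8 → 17/25 = 0.6800
  de: TP=21, FP=3+1+1=5 → 21/26 = 0.8077
  es: TP=39, FP=3+4+3=10 → 39/49 = 0.7959
  it: TP=16, FP=6+2+0=8 → 16/24 = 0.6667
Macro-precision = mean = (0.6800 + 0.8077 + 0.7959 + 0.6667) / 4 = 0.738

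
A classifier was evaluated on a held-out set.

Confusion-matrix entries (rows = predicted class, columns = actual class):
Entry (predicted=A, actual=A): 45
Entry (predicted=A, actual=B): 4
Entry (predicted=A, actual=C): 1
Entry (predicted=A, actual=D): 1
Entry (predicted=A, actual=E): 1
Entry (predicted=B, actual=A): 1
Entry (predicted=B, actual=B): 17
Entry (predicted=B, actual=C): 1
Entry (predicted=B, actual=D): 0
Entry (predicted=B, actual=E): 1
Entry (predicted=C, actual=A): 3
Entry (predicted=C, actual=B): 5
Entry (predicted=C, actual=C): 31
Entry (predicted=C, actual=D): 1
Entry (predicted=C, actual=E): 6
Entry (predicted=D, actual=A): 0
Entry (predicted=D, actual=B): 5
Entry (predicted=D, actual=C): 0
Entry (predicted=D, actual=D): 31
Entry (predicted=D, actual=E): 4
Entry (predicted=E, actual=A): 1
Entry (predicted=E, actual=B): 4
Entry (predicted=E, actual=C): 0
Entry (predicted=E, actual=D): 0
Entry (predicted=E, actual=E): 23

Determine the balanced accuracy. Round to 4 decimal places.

0.7843

Balanced accuracy = mean of per-class recall.
  A: recall = 45/50 = 0.90000
  B: recall = 17/35 = 0.48571
  C: recall = 31/33 = 0.93939
  D: recall = 31/33 = 0.93939
  E: recall = 23/35 = 0.65714
Mean = (0.90000 + 0.48571 + 0.93939 + 0.93939 + 0.65714) / 5 = 0.7843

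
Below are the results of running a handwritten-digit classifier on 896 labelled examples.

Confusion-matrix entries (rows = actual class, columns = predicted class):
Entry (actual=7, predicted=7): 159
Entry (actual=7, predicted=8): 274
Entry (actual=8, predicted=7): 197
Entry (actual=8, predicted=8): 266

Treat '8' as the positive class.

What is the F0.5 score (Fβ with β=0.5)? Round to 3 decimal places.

0.507

Fβ = (1+β²)·TP / ((1+β²)·TP + β²·FN + FP), with β²=1/4
= 1.25·266 / (1.25·266 + 0.25·197 + 274) = 0.507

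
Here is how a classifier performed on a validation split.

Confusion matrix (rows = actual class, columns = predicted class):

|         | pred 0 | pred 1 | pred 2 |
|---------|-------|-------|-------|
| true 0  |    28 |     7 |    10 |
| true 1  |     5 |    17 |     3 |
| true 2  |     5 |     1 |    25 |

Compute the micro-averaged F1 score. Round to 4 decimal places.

Micro-averaging pools counts across classes: ΣTP=70, ΣFP=31, ΣFN=31.
Micro-F1 score = 2·TP/(2·TP+FP+FN) on pooled counts = 0.6931 (equals overall accuracy in single-label multiclass).

0.6931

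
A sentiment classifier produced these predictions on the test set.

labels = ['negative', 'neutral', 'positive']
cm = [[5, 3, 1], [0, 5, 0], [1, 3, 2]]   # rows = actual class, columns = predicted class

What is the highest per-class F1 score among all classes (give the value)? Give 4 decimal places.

Per-class F1 score (2·TP/(2·TP+FP+FN)):
  negative: TP=5, FP=0+1=1, FN=3+1=4 → 10/15 = 0.66667
  neutral: TP=5, FP=3+3=6, FN=0+0=0 → 10/16 = 0.62500
  positive: TP=2, FP=1+0=1, FN=1+3=4 → 4/9 = 0.44444
Highest is class 'negative' with F1 score = 0.6667.

0.6667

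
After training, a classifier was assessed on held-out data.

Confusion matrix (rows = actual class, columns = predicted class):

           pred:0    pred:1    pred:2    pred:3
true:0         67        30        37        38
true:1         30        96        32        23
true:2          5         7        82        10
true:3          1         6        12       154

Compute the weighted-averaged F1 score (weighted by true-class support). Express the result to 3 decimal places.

0.619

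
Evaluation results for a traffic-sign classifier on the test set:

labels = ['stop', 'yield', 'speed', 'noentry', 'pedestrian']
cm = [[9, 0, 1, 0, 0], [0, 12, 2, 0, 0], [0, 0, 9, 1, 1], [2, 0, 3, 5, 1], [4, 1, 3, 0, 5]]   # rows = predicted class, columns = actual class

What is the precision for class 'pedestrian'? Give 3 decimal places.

Take TP from the diagonal, FP from the rest of the 'pedestrian' prediction marginal, FN from the rest of the 'pedestrian' actual marginal.
precision = TP/(TP+FP).
pedestrian: TP=5, FP=4+1+3+0=8 → 5/13 = 0.3846

0.385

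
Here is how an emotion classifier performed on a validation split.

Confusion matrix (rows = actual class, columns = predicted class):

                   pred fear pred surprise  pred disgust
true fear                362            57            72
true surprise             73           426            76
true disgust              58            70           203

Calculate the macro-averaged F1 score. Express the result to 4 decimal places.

Per-class F1 score (2·TP/(2·TP+FP+FN)):
  fear: TP=362, FP=73+58=131, FN=57+72=129 → 724/984 = 0.73577
  surprise: TP=426, FP=57+70=127, FN=73+76=149 → 852/1128 = 0.75532
  disgust: TP=203, FP=72+76=148, FN=58+70=128 → 406/682 = 0.59531
Macro-F1 score = mean = (0.73577 + 0.75532 + 0.59531) / 3 = 0.6955

0.6955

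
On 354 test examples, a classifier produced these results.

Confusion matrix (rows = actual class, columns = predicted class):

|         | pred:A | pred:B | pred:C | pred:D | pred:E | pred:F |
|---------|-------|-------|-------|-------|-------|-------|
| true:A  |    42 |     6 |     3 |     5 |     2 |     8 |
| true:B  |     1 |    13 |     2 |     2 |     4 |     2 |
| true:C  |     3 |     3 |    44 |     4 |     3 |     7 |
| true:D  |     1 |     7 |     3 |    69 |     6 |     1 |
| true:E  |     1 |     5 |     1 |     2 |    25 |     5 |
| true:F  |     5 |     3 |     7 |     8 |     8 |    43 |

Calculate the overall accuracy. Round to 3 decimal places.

Accuracy = trace / total = (42+13+44+69+25+43=236) / 354 = 236/354 = 0.667

0.667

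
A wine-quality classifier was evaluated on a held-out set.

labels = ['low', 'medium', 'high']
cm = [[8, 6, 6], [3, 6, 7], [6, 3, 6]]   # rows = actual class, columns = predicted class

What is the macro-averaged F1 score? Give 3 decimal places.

0.391

Per-class F1 score (2·TP/(2·TP+FP+FN)):
  low: TP=8, FP=3+6=9, FN=6+6=12 → 16/37 = 0.4324
  medium: TP=6, FP=6+3=9, FN=3+7=10 → 12/31 = 0.3871
  high: TP=6, FP=6+7=13, FN=6+3=9 → 12/34 = 0.3529
Macro-F1 score = mean = (0.4324 + 0.3871 + 0.3529) / 3 = 0.391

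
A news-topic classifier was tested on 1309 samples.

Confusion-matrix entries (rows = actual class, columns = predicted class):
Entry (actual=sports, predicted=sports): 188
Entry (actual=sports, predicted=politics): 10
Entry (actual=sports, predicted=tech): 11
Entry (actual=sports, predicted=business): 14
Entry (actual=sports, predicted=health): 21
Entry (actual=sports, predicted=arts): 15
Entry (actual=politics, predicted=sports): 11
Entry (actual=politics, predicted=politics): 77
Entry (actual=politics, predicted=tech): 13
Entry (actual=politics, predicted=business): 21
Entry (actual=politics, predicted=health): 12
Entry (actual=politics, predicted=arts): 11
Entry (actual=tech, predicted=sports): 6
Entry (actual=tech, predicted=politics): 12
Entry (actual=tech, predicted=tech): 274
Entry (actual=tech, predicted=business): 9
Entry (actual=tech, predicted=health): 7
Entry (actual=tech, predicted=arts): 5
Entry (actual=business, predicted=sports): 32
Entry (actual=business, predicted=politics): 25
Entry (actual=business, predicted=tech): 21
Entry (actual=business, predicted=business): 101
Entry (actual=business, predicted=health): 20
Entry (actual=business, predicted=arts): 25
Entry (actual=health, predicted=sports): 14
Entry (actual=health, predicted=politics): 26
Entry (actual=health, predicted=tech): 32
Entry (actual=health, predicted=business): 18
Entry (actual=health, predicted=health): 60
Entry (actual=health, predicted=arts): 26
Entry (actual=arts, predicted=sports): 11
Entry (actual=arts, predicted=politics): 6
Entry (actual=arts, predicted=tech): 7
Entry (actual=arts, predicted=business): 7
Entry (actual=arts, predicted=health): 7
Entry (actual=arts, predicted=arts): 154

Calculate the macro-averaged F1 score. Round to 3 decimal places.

0.613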